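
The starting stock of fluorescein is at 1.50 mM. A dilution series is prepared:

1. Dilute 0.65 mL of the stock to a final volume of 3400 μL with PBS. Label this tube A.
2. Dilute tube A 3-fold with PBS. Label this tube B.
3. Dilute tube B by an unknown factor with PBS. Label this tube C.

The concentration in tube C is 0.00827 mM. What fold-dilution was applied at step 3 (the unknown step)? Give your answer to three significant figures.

11.6-fold

Step 1: 0.65 mL brought to 3400 μL → factor 3.4/0.65 = 5.2308
Step 2: 3-fold → factor 3
Step 3: unknown factor x
Product of known-step factors = 15.692
Overall factor = 1.50 mM / (0.00827 mM) = 181.38
x = 181.38 / 15.692 = 11.6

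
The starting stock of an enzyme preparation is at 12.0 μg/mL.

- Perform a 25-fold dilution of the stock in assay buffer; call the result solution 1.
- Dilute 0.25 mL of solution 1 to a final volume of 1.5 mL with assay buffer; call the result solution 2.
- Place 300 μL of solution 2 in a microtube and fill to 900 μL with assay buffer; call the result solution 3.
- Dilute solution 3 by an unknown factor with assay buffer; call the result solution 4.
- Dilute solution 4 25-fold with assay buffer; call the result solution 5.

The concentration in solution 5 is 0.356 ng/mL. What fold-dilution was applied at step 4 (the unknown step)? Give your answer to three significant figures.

3.00-fold

Step 1: 25-fold → factor 25
Step 2: 0.25 mL brought to 1.5 mL → factor 1.5/0.25 = 6
Step 3: 300 μL brought to 900 μL → factor 900/300 = 3
Step 4: unknown factor x
Step 5: 25-fold → factor 25
Product of known-step factors = 11250
Overall factor = 12.0 μg/mL / (0.356 ng/mL) = 33708
x = 33708 / 11250 = 3.00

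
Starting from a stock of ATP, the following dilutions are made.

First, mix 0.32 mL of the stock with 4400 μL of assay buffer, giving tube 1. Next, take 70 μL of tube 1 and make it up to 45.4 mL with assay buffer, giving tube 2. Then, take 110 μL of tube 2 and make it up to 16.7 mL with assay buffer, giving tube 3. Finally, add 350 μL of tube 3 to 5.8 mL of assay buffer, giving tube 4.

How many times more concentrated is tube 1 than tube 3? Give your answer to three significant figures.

Step 1: 0.32 mL + 4400 μL = 4.72 mL total → factor 4.72/0.32 = 14.75
Step 2: 70 μL brought to 45.4 mL → factor 45400/70 = 648.57
Step 3: 110 μL brought to 16.7 mL → factor 16700/110 = 151.82
Dilution factor to tube 1 = 14.75; to tube 3 = 1.4524 × 10^6
[tube 1]/[tube 3] = (factor to tube 3)/(factor to tube 1) = 1.4524 × 10^6/14.75 = 9.85 × 10^4

9.85 × 10^4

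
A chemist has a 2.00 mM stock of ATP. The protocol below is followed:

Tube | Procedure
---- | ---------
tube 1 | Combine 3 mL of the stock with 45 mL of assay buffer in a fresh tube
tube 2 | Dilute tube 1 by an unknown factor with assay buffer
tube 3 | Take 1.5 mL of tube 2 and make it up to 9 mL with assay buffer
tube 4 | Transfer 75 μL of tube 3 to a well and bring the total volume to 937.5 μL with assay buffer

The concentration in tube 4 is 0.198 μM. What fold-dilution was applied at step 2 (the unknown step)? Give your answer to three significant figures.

Step 1: 3 mL + 45 mL = 48 mL total → factor 48/3 = 16
Step 2: unknown factor x
Step 3: 1.5 mL brought to 9 mL → factor 9/1.5 = 6
Step 4: 75 μL brought to 937.5 μL → factor 937.5/75 = 12.5
Product of known-step factors = 1200
Overall factor = 2.00 mM / (0.198 μM) = 10101
x = 10101 / 1200 = 8.42

8.42-fold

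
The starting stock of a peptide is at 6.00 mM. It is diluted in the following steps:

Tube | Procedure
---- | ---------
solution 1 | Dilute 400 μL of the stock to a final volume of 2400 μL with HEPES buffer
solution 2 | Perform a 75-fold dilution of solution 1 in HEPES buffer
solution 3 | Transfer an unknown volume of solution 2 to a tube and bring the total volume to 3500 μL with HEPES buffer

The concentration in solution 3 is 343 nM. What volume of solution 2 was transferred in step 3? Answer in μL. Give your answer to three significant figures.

90.0 μL

Step 1: 400 μL brought to 2400 μL → factor 2400/400 = 6
Step 2: 75-fold → factor 75
Step 3: v brought to 3500 μL → factor = 3500 μL/v
Product of known-step factors = 450
Overall factor = 6.00 mM / (343 nM) = 17493
Step-3 factor = 17493 / 450 = 38.873
v = 3500 μL / 38.873 = 90.0 μL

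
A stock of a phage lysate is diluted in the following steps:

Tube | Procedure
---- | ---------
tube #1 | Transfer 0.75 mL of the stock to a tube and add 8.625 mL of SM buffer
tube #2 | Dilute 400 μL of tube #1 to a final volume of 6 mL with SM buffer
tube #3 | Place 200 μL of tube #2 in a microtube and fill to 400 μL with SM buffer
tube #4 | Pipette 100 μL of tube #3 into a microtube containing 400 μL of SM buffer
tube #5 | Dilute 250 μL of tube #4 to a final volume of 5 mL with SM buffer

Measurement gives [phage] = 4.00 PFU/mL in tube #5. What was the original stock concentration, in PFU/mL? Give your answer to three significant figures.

1.50 × 10^5 PFU/mL

Step 1: 0.75 mL + 8.625 mL = 9.375 mL total → factor 9.375/0.75 = 12.5
Step 2: 400 μL brought to 6 mL → factor 6000/400 = 15
Step 3: 200 μL brought to 400 μL → factor 400/200 = 2
Step 4: 100 μL + 400 μL = 500 μL total → factor 500/100 = 5
Step 5: 250 μL brought to 5 mL → factor 5000/250 = 20
Overall dilution factor = 12.5 × 15 × 2 × 5 × 20 = 37500
Stock = 4.00 PFU/mL × 37500 = 1.50 × 10^5 PFU/mL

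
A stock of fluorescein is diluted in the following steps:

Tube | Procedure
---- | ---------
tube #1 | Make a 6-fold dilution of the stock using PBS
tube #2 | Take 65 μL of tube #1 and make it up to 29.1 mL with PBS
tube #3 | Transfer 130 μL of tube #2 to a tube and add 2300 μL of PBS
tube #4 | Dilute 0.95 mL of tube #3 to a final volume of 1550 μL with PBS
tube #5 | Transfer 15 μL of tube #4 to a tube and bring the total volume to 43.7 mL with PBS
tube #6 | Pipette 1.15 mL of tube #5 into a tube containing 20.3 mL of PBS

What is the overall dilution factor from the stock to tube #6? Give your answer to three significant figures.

4.45 × 10^9

Step 1: 6-fold → factor 6
Step 2: 65 μL brought to 29.1 mL → factor 29100/65 = 447.69
Step 3: 130 μL + 2300 μL = 2430 μL total → factor 2430/130 = 18.692
Step 4: 0.95 mL brought to 1550 μL → factor 1.55/0.95 = 1.6316
Step 5: 15 μL brought to 43.7 mL → factor 43700/15 = 2913.3
Step 6: 1.15 mL + 20.3 mL = 21.45 mL total → factor 21.45/1.15 = 18.652
Overall dilution factor = 6 × 447.69 × 18.692 × 1.6316 × 2913.3 × 18.652 = 4.4517 × 10^9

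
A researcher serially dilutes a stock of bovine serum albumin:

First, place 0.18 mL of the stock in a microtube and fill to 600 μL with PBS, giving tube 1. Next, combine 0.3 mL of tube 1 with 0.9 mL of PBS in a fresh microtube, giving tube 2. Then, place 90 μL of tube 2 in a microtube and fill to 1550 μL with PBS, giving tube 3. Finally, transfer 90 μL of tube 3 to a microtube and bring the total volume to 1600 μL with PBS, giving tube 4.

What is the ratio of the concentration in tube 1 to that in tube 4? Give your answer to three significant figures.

1.22 × 10^3

Step 1: 0.18 mL brought to 600 μL → factor 0.6/0.18 = 3.3333
Step 2: 0.3 mL + 0.9 mL = 1.2 mL total → factor 1.2/0.3 = 4
Step 3: 90 μL brought to 1550 μL → factor 1550/90 = 17.222
Step 4: 90 μL brought to 1600 μL → factor 1600/90 = 17.778
Dilution factor to tube 1 = 3.3333; to tube 4 = 4082.3
[tube 1]/[tube 4] = (factor to tube 4)/(factor to tube 1) = 4082.3/3.3333 = 1.22 × 10^3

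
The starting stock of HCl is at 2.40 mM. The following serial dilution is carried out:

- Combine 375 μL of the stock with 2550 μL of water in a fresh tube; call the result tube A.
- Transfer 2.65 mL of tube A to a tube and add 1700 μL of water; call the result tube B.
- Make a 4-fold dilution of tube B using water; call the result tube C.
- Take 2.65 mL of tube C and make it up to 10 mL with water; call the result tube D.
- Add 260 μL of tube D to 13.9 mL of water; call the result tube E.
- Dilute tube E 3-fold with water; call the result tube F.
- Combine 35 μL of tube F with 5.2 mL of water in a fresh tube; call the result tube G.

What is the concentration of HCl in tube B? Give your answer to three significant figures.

Step 1: 375 μL + 2550 μL = 2925 μL total → factor 2925/375 = 7.8
Step 2: 2.65 mL + 1700 μL = 4.35 mL total → factor 4.35/2.65 = 1.6415
Dilution factor through tube B = 7.8 × 1.6415 = 12.804
[tube B] = 2.40 mM / 12.804 = 0.187 mM

0.187 mM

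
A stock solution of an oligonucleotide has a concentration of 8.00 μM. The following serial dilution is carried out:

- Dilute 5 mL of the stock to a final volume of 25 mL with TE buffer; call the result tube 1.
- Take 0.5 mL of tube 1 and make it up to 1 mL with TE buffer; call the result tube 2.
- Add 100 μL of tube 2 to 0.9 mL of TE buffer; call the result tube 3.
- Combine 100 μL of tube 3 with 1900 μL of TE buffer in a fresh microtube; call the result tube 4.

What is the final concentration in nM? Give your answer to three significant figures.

Step 1: 5 mL brought to 25 mL → factor 25/5 = 5
Step 2: 0.5 mL brought to 1 mL → factor 1/0.5 = 2
Step 3: 100 μL + 0.9 mL = 1000 μL total → factor 1000/100 = 10
Step 4: 100 μL + 1900 μL = 2000 μL total → factor 2000/100 = 20
Overall dilution factor = 5 × 2 × 10 × 20 = 2000
Final = 8.00 μM / 2000 = 0.004000 μM = 4.00 nM

4.00 nM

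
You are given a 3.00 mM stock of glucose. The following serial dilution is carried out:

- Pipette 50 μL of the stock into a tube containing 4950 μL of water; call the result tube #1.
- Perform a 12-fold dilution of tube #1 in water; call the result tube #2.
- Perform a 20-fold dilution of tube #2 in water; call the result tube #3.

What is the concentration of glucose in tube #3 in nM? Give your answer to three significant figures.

Step 1: 50 μL + 4950 μL = 5000 μL total → factor 5000/50 = 100
Step 2: 12-fold → factor 12
Step 3: 20-fold → factor 20
Overall dilution factor = 100 × 12 × 20 = 24000
Final = 3.00 mM / 24000 = 0.0001250 mM = 125 nM

125 nM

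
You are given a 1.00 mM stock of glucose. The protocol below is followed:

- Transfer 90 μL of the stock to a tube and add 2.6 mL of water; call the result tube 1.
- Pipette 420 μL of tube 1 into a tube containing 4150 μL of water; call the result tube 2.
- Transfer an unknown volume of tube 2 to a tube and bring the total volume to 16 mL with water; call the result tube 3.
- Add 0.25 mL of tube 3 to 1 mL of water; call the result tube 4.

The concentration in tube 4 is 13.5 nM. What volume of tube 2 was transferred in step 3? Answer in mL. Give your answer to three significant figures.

Step 1: 90 μL + 2.6 mL = 2690 μL total → factor 2690/90 = 29.889
Step 2: 420 μL + 4150 μL = 4570 μL total → factor 4570/420 = 10.881
Step 3: v brought to 16 mL → factor = 16 mL/v
Step 4: 0.25 mL + 1 mL = 1.25 mL total → factor 1.25/0.25 = 5
Product of known-step factors = 1626.1
Overall factor = 1.00 mM / (13.5 nM) = 74074
Step-3 factor = 74074 / 1626.1 = 45.553
v = 16 mL / 45.553 = 0.351 mL

0.351 mL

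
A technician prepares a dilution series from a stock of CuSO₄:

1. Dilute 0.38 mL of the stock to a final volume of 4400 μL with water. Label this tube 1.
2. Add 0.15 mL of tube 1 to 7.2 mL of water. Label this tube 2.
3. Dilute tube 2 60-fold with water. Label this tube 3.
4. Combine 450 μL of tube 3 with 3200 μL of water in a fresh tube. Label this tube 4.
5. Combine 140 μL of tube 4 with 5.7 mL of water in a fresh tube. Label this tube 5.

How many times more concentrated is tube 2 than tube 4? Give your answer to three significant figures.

487

Step 1: 0.38 mL brought to 4400 μL → factor 4.4/0.38 = 11.579
Step 2: 0.15 mL + 7.2 mL = 7.35 mL total → factor 7.35/0.15 = 49
Step 3: 60-fold → factor 60
Step 4: 450 μL + 3200 μL = 3650 μL total → factor 3650/450 = 8.1111
Dilution factor to tube 2 = 567.37; to tube 4 = 2.7612 × 10^5
[tube 2]/[tube 4] = (factor to tube 4)/(factor to tube 2) = 2.7612 × 10^5/567.37 = 487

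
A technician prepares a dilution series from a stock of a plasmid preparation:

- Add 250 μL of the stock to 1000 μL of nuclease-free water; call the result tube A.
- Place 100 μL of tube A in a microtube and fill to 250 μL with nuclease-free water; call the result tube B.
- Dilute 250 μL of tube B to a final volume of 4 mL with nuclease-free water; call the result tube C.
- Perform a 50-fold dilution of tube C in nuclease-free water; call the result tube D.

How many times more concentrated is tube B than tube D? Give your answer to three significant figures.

800

Step 1: 250 μL + 1000 μL = 1250 μL total → factor 1250/250 = 5
Step 2: 100 μL brought to 250 μL → factor 250/100 = 2.5
Step 3: 250 μL brought to 4 mL → factor 4000/250 = 16
Step 4: 50-fold → factor 50
Dilution factor to tube B = 12.5; to tube D = 10000
[tube B]/[tube D] = (factor to tube D)/(factor to tube B) = 10000/12.5 = 800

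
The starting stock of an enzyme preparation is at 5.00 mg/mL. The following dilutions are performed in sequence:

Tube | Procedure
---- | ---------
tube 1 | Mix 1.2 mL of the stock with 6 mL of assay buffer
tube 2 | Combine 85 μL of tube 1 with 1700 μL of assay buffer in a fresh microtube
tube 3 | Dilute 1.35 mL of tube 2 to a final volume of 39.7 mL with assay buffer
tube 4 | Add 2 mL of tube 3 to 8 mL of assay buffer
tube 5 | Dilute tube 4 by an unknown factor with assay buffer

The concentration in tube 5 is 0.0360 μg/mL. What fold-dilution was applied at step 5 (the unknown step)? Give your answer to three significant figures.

7.50-fold

Step 1: 1.2 mL + 6 mL = 7.2 mL total → factor 7.2/1.2 = 6
Step 2: 85 μL + 1700 μL = 1785 μL total → factor 1785/85 = 21
Step 3: 1.35 mL brought to 39.7 mL → factor 39.7/1.35 = 29.407
Step 4: 2 mL + 8 mL = 10 mL total → factor 10/2 = 5
Step 5: unknown factor x
Product of known-step factors = 18527
Overall factor = 5.00 mg/mL / (0.0360 μg/mL) = 1.3889 × 10^5
x = 1.3889 × 10^5 / 18527 = 7.50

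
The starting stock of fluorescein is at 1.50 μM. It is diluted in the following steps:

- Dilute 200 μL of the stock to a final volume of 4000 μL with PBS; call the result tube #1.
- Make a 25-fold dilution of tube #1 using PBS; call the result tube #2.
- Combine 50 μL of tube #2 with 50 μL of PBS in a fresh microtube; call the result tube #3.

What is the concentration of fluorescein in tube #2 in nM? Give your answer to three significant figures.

3.00 nM

Step 1: 200 μL brought to 4000 μL → factor 4000/200 = 20
Step 2: 25-fold → factor 25
Dilution factor through tube #2 = 20 × 25 = 500
[tube #2] = 1.50 μM / 500 = 0.003000 μM = 3.00 nM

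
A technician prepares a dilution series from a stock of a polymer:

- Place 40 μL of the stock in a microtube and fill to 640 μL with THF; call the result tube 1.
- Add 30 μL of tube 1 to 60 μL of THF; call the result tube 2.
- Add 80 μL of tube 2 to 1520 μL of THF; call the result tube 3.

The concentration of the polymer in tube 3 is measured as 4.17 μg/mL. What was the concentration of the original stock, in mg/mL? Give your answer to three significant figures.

Step 1: 40 μL brought to 640 μL → factor 640/40 = 16
Step 2: 30 μL + 60 μL = 90 μL total → factor 90/30 = 3
Step 3: 80 μL + 1520 μL = 1600 μL total → factor 1600/80 = 20
Overall dilution factor = 16 × 3 × 20 = 960
Stock = 4.17 μg/mL × 960 = 4003 μg/mL = 4.00 mg/mL

4.00 mg/mL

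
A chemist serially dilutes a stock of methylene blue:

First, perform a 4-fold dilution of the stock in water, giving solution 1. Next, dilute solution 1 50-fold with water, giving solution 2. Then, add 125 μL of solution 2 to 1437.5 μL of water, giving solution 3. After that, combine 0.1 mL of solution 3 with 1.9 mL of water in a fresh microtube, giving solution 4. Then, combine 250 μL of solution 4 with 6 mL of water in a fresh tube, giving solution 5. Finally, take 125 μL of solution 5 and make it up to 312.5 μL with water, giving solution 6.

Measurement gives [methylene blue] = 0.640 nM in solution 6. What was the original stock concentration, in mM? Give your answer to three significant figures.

2.00 mM

Step 1: 4-fold → factor 4
Step 2: 50-fold → factor 50
Step 3: 125 μL + 1437.5 μL = 1562.5 μL total → factor 1562.5/125 = 12.5
Step 4: 0.1 mL + 1.9 mL = 2 mL total → factor 2/0.1 = 20
Step 5: 250 μL + 6 mL = 6250 μL total → factor 6250/250 = 25
Step 6: 125 μL brought to 312.5 μL → factor 312.5/125 = 2.5
Overall dilution factor = 4 × 50 × 12.5 × 20 × 25 × 2.5 = 3.125 × 10^6
Stock = 0.640 nM × 3.125 × 10^6 = 2.000 × 10^6 nM = 2.00 mM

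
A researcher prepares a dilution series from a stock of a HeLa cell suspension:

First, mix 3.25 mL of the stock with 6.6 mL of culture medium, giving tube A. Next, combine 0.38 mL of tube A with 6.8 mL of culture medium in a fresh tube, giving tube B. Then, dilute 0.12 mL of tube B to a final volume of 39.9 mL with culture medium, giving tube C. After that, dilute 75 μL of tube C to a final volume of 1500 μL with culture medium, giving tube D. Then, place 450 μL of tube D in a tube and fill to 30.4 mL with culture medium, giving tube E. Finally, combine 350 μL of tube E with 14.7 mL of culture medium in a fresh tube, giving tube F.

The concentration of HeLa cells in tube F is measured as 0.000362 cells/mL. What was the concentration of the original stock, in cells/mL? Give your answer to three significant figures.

Step 1: 3.25 mL + 6.6 mL = 9.85 mL total → factor 9.85/3.25 = 3.0308
Step 2: 0.38 mL + 6.8 mL = 7.18 mL total → factor 7.18/0.38 = 18.895
Step 3: 0.12 mL brought to 39.9 mL → factor 39.9/0.12 = 332.5
Step 4: 75 μL brought to 1500 μL → factor 1500/75 = 20
Step 5: 450 μL brought to 30.4 mL → factor 30400/450 = 67.556
Step 6: 350 μL + 14.7 mL = 15050 μL total → factor 15050/350 = 43
Overall dilution factor = 3.0308 × 18.895 × 332.5 × 20 × 67.556 × 43 = 1.1062 × 10^9
Stock = 0.000362 cells/mL × 1.1062 × 10^9 = 4.00 × 10^5 cells/mL

4.00 × 10^5 cells/mL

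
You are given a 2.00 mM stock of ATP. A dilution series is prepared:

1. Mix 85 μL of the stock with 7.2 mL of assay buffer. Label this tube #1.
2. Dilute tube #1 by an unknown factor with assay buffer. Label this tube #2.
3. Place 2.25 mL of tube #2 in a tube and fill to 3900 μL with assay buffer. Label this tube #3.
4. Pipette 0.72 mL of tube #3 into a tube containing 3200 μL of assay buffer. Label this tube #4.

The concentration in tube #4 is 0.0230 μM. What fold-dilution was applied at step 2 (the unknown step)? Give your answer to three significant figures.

108-fold

Step 1: 85 μL + 7.2 mL = 7285 μL total → factor 7285/85 = 85.706
Step 2: unknown factor x
Step 3: 2.25 mL brought to 3900 μL → factor 3.9/2.25 = 1.7333
Step 4: 0.72 mL + 3200 μL = 3.92 mL total → factor 3.92/0.72 = 5.4444
Product of known-step factors = 808.81
Overall factor = 2.00 mM / (0.0230 μM) = 86957
x = 86957 / 808.81 = 108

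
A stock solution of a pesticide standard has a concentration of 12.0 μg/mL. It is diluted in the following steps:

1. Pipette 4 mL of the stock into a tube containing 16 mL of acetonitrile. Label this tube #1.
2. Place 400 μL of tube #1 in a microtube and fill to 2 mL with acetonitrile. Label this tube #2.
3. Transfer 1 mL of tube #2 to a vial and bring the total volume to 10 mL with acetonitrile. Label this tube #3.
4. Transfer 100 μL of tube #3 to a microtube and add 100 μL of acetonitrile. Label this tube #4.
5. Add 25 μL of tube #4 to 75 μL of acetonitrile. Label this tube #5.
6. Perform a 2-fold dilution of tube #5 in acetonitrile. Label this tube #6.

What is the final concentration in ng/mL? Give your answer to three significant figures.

3.00 ng/mL

Step 1: 4 mL + 16 mL = 20 mL total → factor 20/4 = 5
Step 2: 400 μL brought to 2 mL → factor 2000/400 = 5
Step 3: 1 mL brought to 10 mL → factor 10/1 = 10
Step 4: 100 μL + 100 μL = 200 μL total → factor 200/100 = 2
Step 5: 25 μL + 75 μL = 100 μL total → factor 100/25 = 4
Step 6: 2-fold → factor 2
Overall dilution factor = 5 × 5 × 10 × 2 × 4 × 2 = 4000
Final = 12.0 μg/mL / 4000 = 0.003000 μg/mL = 3.00 ng/mL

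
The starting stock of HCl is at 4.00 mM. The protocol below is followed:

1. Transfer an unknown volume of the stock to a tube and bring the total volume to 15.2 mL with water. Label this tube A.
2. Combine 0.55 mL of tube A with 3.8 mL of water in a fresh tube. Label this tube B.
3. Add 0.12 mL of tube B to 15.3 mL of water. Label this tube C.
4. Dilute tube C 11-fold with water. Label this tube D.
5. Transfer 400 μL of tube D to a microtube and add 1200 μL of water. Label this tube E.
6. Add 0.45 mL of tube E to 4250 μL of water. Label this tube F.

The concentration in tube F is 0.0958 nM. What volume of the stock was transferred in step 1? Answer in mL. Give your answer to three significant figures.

Step 1: v brought to 15.2 mL → factor = 15.2 mL/v
Step 2: 0.55 mL + 3.8 mL = 4.35 mL total → factor 4.35/0.55 = 7.9091
Step 3: 0.12 mL + 15.3 mL = 15.42 mL total → factor 15.42/0.12 = 128.5
Step 4: 11-fold → factor 11
Step 5: 400 μL + 1200 μL = 1600 μL total → factor 1600/400 = 4
Step 6: 0.45 mL + 4250 μL = 4.7 mL total → factor 4.7/0.45 = 10.444
Product of known-step factors = 4.6705 × 10^5
Overall factor = 4.00 mM / (0.0958 nM) = 4.1754 × 10^7
Step-1 factor = 4.1754 × 10^7 / 4.6705 × 10^5 = 89.398
v = 15.2 mL / 89.398 = 0.170 mL

0.170 mL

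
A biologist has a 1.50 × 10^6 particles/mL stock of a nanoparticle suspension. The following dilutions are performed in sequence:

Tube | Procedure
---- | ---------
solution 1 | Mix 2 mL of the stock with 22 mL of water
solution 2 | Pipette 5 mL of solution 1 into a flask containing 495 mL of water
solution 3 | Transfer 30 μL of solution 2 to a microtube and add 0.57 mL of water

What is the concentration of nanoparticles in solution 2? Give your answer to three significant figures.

Step 1: 2 mL + 22 mL = 24 mL total → factor 24/2 = 12
Step 2: 5 mL + 495 mL = 500 mL total → factor 500/5 = 100
Dilution factor through solution 2 = 12 × 100 = 1200
[solution 2] = 1.50 × 10^6 particles/mL / 1200 = 1.25 × 10^3 particles/mL

1.25 × 10^3 particles/mL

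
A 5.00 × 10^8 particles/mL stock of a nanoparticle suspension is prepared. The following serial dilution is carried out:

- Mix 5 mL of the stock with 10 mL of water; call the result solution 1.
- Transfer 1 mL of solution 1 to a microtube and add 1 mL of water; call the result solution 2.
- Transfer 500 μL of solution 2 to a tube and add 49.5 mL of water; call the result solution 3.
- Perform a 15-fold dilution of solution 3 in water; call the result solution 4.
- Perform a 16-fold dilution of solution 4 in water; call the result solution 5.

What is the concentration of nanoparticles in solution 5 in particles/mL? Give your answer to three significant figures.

Step 1: 5 mL + 10 mL = 15 mL total → factor 15/5 = 3
Step 2: 1 mL + 1 mL = 2 mL total → factor 2/1 = 2
Step 3: 500 μL + 49.5 mL = 50000 μL total → factor 50000/500 = 100
Step 4: 15-fold → factor 15
Step 5: 16-fold → factor 16
Overall dilution factor = 3 × 2 × 100 × 15 × 16 = 1.44 × 10^5
Final = 5.00 × 10^8 particles/mL / 1.44 × 10^5 = 3.47 × 10^3 particles/mL

3.47 × 10^3 particles/mL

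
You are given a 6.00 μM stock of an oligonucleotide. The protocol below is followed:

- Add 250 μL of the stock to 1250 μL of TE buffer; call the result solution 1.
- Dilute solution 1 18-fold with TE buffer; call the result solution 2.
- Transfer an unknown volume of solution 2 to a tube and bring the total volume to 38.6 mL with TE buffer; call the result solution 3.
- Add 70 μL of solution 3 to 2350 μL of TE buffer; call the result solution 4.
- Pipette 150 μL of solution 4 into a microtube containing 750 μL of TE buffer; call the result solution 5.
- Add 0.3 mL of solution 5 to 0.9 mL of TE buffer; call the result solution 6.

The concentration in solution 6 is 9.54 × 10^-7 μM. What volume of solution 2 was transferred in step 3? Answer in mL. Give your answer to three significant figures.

0.550 mL

Step 1: 250 μL + 1250 μL = 1500 μL total → factor 1500/250 = 6
Step 2: 18-fold → factor 18
Step 3: v brought to 38.6 mL → factor = 38.6 mL/v
Step 4: 70 μL + 2350 μL = 2420 μL total → factor 2420/70 = 34.571
Step 5: 150 μL + 750 μL = 900 μL total → factor 900/150 = 6
Step 6: 0.3 mL + 0.9 mL = 1.2 mL total → factor 1.2/0.3 = 4
Product of known-step factors = 89609
Overall factor = 6.00 μM / (9.54 × 10^-7 μM) = 6.2893 × 10^6
Step-3 factor = 6.2893 × 10^6 / 89609 = 70.186
v = 38.6 mL / 70.186 = 0.550 mL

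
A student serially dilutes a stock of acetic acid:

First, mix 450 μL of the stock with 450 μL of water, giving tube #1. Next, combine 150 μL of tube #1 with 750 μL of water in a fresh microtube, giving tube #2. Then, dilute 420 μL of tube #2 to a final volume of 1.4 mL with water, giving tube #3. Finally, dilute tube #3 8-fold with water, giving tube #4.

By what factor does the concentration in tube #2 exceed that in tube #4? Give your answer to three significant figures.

Step 1: 450 μL + 450 μL = 900 μL total → factor 900/450 = 2
Step 2: 150 μL + 750 μL = 900 μL total → factor 900/150 = 6
Step 3: 420 μL brought to 1.4 mL → factor 1400/420 = 3.3333
Step 4: 8-fold → factor 8
Dilution factor to tube #2 = 12; to tube #4 = 320
[tube #2]/[tube #4] = (factor to tube #4)/(factor to tube #2) = 320/12 = 26.7

26.7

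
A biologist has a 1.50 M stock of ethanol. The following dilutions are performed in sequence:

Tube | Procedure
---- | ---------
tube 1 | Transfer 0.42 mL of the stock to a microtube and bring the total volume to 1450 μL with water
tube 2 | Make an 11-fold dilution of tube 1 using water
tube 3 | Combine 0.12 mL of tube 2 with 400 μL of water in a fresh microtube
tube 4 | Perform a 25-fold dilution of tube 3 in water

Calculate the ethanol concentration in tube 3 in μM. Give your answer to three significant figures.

9.12 × 10^3 μM

Step 1: 0.42 mL brought to 1450 μL → factor 1.45/0.42 = 3.4524
Step 2: 11-fold → factor 11
Step 3: 0.12 mL + 400 μL = 0.52 mL total → factor 0.52/0.12 = 4.3333
Dilution factor through tube 3 = 3.4524 × 11 × 4.3333 = 164.56
[tube 3] = 1.50 M / 164.56 = 0.009115 M = 9.12 × 10^3 μM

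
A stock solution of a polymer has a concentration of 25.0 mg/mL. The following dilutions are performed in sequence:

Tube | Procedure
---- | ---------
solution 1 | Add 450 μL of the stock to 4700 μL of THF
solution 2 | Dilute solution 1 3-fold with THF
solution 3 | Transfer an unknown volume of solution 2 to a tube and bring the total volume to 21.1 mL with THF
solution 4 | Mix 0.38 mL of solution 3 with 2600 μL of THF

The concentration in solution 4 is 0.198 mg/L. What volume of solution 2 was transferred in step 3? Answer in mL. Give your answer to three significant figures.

Step 1: 450 μL + 4700 μL = 5150 μL total → factor 5150/450 = 11.444
Step 2: 3-fold → factor 3
Step 3: v brought to 21.1 mL → factor = 21.1 mL/v
Step 4: 0.38 mL + 2600 μL = 2.98 mL total → factor 2.98/0.38 = 7.8421
Product of known-step factors = 269.25
Overall factor = 25.0 mg/mL / (0.198 mg/L) = 1.2626 × 10^5
Step-3 factor = 1.2626 × 10^5 / 269.25 = 468.95
v = 21.1 mL / 468.95 = 0.0450 mL

0.0450 mL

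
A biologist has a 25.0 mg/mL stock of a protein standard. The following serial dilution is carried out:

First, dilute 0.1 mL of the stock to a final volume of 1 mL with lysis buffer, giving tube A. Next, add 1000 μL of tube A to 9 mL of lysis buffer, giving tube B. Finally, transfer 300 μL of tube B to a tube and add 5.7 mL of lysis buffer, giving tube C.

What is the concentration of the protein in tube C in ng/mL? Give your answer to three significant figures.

1.25 × 10^4 ng/mL

Step 1: 0.1 mL brought to 1 mL → factor 1/0.1 = 10
Step 2: 1000 μL + 9 mL = 10000 μL total → factor 10000/1000 = 10
Step 3: 300 μL + 5.7 mL = 6000 μL total → factor 6000/300 = 20
Overall dilution factor = 10 × 10 × 20 = 2000
Final = 25.0 mg/mL / 2000 = 0.01250 mg/mL = 1.25 × 10^4 ng/mL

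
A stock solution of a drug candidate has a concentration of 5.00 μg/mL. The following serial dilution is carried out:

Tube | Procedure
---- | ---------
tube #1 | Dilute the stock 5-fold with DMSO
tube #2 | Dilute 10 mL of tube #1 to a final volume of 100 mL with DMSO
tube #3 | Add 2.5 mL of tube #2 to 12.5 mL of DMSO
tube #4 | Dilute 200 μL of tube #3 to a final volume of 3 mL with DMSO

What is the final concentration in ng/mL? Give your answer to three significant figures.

Step 1: 5-fold → factor 5
Step 2: 10 mL brought to 100 mL → factor 100/10 = 10
Step 3: 2.5 mL + 12.5 mL = 15 mL total → factor 15/2.5 = 6
Step 4: 200 μL brought to 3 mL → factor 3000/200 = 15
Overall dilution factor = 5 × 10 × 6 × 15 = 4500
Final = 5.00 μg/mL / 4500 = 0.001111 μg/mL = 1.11 ng/mL

1.11 ng/mL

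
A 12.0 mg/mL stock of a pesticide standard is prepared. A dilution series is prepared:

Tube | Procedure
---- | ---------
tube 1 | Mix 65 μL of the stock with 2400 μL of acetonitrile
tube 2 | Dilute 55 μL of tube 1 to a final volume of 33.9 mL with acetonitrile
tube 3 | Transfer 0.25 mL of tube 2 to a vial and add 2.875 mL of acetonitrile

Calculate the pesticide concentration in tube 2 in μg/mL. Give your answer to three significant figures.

0.513 μg/mL

Step 1: 65 μL + 2400 μL = 2465 μL total → factor 2465/65 = 37.923
Step 2: 55 μL brought to 33.9 mL → factor 33900/55 = 616.36
Dilution factor through tube 2 = 37.923 × 616.36 = 23374
[tube 2] = 12.0 mg/mL / 23374 = 0.0005134 mg/mL = 0.513 μg/mL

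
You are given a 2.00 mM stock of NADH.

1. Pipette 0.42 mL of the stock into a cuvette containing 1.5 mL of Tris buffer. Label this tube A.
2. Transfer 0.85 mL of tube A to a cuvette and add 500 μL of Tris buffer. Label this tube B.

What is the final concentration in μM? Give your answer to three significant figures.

Step 1: 0.42 mL + 1.5 mL = 1.92 mL total → factor 1.92/0.42 = 4.5714
Step 2: 0.85 mL + 500 μL = 1.35 mL total → factor 1.35/0.85 = 1.5882
Overall dilution factor = 4.5714 × 1.5882 = 7.2605
Final = 2.00 mM / 7.2605 = 0.2755 mM = 275 μM

275 μM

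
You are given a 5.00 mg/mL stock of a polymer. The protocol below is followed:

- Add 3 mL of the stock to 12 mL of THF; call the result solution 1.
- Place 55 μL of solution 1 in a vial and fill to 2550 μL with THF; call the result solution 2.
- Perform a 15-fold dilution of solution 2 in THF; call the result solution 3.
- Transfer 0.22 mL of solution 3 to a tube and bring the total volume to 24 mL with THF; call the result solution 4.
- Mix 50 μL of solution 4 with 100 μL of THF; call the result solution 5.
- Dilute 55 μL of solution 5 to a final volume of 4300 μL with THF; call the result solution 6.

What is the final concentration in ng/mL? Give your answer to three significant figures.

0.0562 ng/mL

Step 1: 3 mL + 12 mL = 15 mL total → factor 15/3 = 5
Step 2: 55 μL brought to 2550 μL → factor 2550/55 = 46.364
Step 3: 15-fold → factor 15
Step 4: 0.22 mL brought to 24 mL → factor 24/0.22 = 109.09
Step 5: 50 μL + 100 μL = 150 μL total → factor 150/50 = 3
Step 6: 55 μL brought to 4300 μL → factor 4300/55 = 78.182
Overall dilution factor = 5 × 46.364 × 15 × 109.09 × 3 × 78.182 = 8.8972 × 10^7
Final = 5.00 mg/mL / 8.8972 × 10^7 = 5.620 × 10^-8 mg/mL = 0.0562 ng/mL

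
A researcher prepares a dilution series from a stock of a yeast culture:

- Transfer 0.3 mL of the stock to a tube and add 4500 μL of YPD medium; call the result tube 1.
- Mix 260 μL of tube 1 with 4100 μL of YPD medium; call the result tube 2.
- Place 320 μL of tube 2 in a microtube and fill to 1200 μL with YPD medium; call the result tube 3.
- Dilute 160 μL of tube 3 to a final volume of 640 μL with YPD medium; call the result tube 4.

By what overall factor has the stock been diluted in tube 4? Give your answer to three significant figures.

4.02 × 10^3

Step 1: 0.3 mL + 4500 μL = 4.8 mL total → factor 4.8/0.3 = 16
Step 2: 260 μL + 4100 μL = 4360 μL total → factor 4360/260 = 16.769
Step 3: 320 μL brought to 1200 μL → factor 1200/320 = 3.75
Step 4: 160 μL brought to 640 μL → factor 640/160 = 4
Overall dilution factor = 16 × 16.769 × 3.75 × 4 = 4024.6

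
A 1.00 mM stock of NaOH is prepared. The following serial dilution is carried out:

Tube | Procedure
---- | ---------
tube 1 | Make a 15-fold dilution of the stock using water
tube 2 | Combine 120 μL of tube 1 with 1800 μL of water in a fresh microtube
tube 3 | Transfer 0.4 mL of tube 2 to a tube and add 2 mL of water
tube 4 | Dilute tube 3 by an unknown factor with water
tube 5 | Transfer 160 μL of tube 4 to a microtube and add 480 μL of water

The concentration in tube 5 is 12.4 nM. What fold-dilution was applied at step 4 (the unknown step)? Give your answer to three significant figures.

Step 1: 15-fold → factor 15
Step 2: 120 μL + 1800 μL = 1920 μL total → factor 1920/120 = 16
Step 3: 0.4 mL + 2 mL = 2.4 mL total → factor 2.4/0.4 = 6
Step 4: unknown factor x
Step 5: 160 μL + 480 μL = 640 μL total → factor 640/160 = 4
Product of known-step factors = 5760
Overall factor = 1.00 mM / (12.4 nM) = 80645
x = 80645 / 5760 = 14.0

14.0-fold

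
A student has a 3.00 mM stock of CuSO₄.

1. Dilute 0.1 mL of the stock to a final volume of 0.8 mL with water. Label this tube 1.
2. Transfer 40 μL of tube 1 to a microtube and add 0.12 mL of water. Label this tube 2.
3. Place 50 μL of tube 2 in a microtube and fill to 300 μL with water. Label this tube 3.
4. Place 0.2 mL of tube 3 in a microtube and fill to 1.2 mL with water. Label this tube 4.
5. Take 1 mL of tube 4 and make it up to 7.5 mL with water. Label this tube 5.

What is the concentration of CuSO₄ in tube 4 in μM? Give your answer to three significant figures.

Step 1: 0.1 mL brought to 0.8 mL → factor 0.8/0.1 = 8
Step 2: 40 μL + 0.12 mL = 160 μL total → factor 160/40 = 4
Step 3: 50 μL brought to 300 μL → factor 300/50 = 6
Step 4: 0.2 mL brought to 1.2 mL → factor 1.2/0.2 = 6
Dilution factor through tube 4 = 8 × 4 × 6 × 6 = 1152
[tube 4] = 3.00 mM / 1152 = 0.002604 mM = 2.60 μM

2.60 μM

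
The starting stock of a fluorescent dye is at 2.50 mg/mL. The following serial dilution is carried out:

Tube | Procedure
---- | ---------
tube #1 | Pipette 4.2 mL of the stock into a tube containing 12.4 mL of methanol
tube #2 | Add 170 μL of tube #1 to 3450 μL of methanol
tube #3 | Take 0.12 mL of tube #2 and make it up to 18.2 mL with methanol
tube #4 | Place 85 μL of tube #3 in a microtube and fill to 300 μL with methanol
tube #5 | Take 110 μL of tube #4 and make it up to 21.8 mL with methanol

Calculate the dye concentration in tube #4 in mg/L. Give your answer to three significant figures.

0.0555 mg/L

Step 1: 4.2 mL + 12.4 mL = 16.6 mL total → factor 16.6/4.2 = 3.9524
Step 2: 170 μL + 3450 μL = 3620 μL total → factor 3620/170 = 21.294
Step 3: 0.12 mL brought to 18.2 mL → factor 18.2/0.12 = 151.67
Step 4: 85 μL brought to 300 μL → factor 300/85 = 3.5294
Dilution factor through tube #4 = 3.9524 × 21.294 × 151.67 × 3.5294 = 45052
[tube #4] = 2.50 mg/mL / 45052 = 5.549 × 10^-5 mg/mL = 0.0555 mg/L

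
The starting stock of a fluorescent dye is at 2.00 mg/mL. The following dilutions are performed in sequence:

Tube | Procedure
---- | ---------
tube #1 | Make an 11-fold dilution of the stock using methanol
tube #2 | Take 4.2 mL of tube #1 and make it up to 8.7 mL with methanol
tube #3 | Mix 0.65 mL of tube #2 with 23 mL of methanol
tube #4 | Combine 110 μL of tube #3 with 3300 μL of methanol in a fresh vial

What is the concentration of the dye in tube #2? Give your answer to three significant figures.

Step 1: 11-fold → factor 11
Step 2: 4.2 mL brought to 8.7 mL → factor 8.7/4.2 = 2.0714
Dilution factor through tube #2 = 11 × 2.0714 = 22.786
[tube #2] = 2.00 mg/mL / 22.786 = 0.0878 mg/mL

0.0878 mg/mL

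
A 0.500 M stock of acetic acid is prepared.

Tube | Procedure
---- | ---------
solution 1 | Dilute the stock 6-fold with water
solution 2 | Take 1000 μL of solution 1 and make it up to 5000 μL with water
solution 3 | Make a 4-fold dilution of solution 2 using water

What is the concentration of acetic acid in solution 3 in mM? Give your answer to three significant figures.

Step 1: 6-fold → factor 6
Step 2: 1000 μL brought to 5000 μL → factor 5000/1000 = 5
Step 3: 4-fold → factor 4
Overall dilution factor = 6 × 5 × 4 = 120
Final = 0.500 M / 120 = 0.004167 M = 4.17 mM

4.17 mM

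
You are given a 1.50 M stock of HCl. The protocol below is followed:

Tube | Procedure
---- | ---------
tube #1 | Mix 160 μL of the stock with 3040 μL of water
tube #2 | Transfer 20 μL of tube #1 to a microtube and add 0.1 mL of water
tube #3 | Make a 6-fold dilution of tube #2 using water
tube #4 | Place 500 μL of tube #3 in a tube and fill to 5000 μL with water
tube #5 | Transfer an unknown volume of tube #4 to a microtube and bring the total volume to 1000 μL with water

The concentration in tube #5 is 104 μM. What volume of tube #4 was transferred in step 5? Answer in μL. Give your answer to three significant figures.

Step 1: 160 μL + 3040 μL = 3200 μL total → factor 3200/160 = 20
Step 2: 20 μL + 0.1 mL = 120 μL total → factor 120/20 = 6
Step 3: 6-fold → factor 6
Step 4: 500 μL brought to 5000 μL → factor 5000/500 = 10
Step 5: v brought to 1000 μL → factor = 1000 μL/v
Product of known-step factors = 7200
Overall factor = 1.50 M / (104 μM) = 14423
Step-5 factor = 14423 / 7200 = 2.0032
v = 1000 μL / 2.0032 = 499 μL

499 μL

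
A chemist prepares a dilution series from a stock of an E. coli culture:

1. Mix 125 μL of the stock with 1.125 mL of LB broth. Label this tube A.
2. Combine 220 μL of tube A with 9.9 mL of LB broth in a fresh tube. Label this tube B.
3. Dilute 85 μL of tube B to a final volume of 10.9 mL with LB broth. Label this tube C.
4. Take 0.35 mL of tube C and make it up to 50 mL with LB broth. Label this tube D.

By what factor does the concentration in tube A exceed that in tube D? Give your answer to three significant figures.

8.43 × 10^5

Step 1: 125 μL + 1.125 mL = 1250 μL total → factor 1250/125 = 10
Step 2: 220 μL + 9.9 mL = 10120 μL total → factor 10120/220 = 46
Step 3: 85 μL brought to 10.9 mL → factor 10900/85 = 128.24
Step 4: 0.35 mL brought to 50 mL → factor 50/0.35 = 142.86
Dilution factor to tube A = 10; to tube D = 8.4269 × 10^6
[tube A]/[tube D] = (factor to tube D)/(factor to tube A) = 8.4269 × 10^6/10 = 8.43 × 10^5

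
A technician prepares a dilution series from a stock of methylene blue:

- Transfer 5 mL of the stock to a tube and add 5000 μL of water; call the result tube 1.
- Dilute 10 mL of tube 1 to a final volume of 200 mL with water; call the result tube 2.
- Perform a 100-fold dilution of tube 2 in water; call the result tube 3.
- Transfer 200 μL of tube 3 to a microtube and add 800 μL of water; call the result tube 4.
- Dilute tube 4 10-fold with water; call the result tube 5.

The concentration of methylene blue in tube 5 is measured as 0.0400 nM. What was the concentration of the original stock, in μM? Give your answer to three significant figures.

8.00 μM

Step 1: 5 mL + 5000 μL = 10 mL total → factor 10/5 = 2
Step 2: 10 mL brought to 200 mL → factor 200/10 = 20
Step 3: 100-fold → factor 100
Step 4: 200 μL + 800 μL = 1000 μL total → factor 1000/200 = 5
Step 5: 10-fold → factor 10
Overall dilution factor = 2 × 20 × 100 × 5 × 10 = 2 × 10^5
Stock = 0.0400 nM × 2 × 10^5 = 8000 nM = 8.00 μM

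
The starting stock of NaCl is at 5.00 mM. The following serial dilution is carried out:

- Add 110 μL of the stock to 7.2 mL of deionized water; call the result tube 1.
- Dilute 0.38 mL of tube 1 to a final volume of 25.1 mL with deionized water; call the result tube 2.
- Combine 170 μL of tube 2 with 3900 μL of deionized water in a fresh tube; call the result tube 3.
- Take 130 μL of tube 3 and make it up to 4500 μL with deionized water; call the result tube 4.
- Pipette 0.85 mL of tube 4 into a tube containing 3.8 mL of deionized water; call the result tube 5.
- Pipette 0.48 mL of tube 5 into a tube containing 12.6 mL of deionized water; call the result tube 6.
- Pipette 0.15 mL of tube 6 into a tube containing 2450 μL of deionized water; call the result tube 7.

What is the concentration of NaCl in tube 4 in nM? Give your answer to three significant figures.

1.37 nM

Step 1: 110 μL + 7.2 mL = 7310 μL total → factor 7310/110 = 66.455
Step 2: 0.38 mL brought to 25.1 mL → factor 25.1/0.38 = 66.053
Step 3: 170 μL + 3900 μL = 4070 μL total → factor 4070/170 = 23.941
Step 4: 130 μL brought to 4500 μL → factor 4500/130 = 34.615
Dilution factor through tube 4 = 66.455 × 66.053 × 23.941 × 34.615 = 3.6377 × 10^6
[tube 4] = 5.00 mM / 3.6377 × 10^6 = 1.374 × 10^-6 mM = 1.37 nM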